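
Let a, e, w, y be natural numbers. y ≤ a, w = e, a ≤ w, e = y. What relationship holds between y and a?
y = a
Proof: Since w = e and e = y, w = y. a ≤ w, so a ≤ y. Since y ≤ a, y = a.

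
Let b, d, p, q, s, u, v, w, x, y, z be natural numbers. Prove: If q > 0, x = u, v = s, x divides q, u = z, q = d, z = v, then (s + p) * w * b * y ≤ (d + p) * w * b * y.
u = z and z = v, thus u = v. Since v = s, u = s. x = u and x divides q, thus u divides q. Since q > 0, u ≤ q. q = d, so u ≤ d. u = s, so s ≤ d. Then s + p ≤ d + p. By multiplying by a non-negative, (s + p) * w ≤ (d + p) * w. By multiplying by a non-negative, (s + p) * w * b ≤ (d + p) * w * b. By multiplying by a non-negative, (s + p) * w * b * y ≤ (d + p) * w * b * y.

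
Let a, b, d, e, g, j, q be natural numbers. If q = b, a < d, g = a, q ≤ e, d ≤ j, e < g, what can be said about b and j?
b < j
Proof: q ≤ e and e < g, therefore q < g. q = b, so b < g. g = a, so b < a. a < d and d ≤ j, hence a < j. Since b < a, b < j.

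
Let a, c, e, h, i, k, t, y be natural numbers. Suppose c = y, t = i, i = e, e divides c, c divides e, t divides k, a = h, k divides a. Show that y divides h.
t = i and i = e, hence t = e. From e divides c and c divides e, e = c. From t = e, t = c. a = h and k divides a, thus k divides h. From t divides k, t divides h. Since t = c, c divides h. Since c = y, y divides h.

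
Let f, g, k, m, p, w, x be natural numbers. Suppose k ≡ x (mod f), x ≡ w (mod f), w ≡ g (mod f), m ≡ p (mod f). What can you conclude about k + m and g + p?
k + m ≡ g + p (mod f)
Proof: Since k ≡ x (mod f) and x ≡ w (mod f), k ≡ w (mod f). w ≡ g (mod f), so k ≡ g (mod f). m ≡ p (mod f), so k + m ≡ g + p (mod f).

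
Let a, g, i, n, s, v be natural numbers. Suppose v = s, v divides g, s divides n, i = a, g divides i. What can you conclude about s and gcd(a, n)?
s divides gcd(a, n)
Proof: i = a and g divides i, therefore g divides a. Since v divides g, v divides a. Because v = s, s divides a. Since s divides n, s divides gcd(a, n).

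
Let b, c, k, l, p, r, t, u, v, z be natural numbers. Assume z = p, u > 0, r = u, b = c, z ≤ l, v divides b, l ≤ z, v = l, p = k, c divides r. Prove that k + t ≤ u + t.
Because l ≤ z and z ≤ l, l = z. z = p, so l = p. p = k, so l = k. b = c and v divides b, hence v divides c. Since v = l, l divides c. r = u and c divides r, so c divides u. l divides c, so l divides u. u > 0, so l ≤ u. l = k, so k ≤ u. Then k + t ≤ u + t.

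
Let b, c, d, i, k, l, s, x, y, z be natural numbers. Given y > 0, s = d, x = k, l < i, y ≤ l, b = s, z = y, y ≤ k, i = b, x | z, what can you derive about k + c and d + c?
k + c < d + c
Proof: i = b and b = s, therefore i = s. z = y and x | z, so x | y. x = k, so k | y. Since y > 0, k ≤ y. Since y ≤ k, y = k. Because y ≤ l and l < i, y < i. Because y = k, k < i. Since i = s, k < s. From s = d, k < d. Then k + c < d + c.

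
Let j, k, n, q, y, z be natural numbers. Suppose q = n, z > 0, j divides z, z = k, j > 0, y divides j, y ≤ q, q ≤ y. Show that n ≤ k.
y ≤ q and q ≤ y, thus y = q. Since q = n, y = n. Since y divides j, n divides j. Since j > 0, n ≤ j. Since j divides z and z > 0, j ≤ z. z = k, so j ≤ k. Since n ≤ j, n ≤ k.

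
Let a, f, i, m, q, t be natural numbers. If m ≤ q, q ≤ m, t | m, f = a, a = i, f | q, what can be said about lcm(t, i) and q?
lcm(t, i) | q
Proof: From m ≤ q and q ≤ m, m = q. Since t | m, t | q. f = a and a = i, hence f = i. Since f | q, i | q. Since t | q, lcm(t, i) | q.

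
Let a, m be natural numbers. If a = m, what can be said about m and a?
m = a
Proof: Because a = m, by symmetry, m = a.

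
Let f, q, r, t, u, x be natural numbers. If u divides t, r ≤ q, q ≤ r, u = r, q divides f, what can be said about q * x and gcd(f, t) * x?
q * x divides gcd(f, t) * x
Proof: Because r ≤ q and q ≤ r, r = q. Because u = r and u divides t, r divides t. Because r = q, q divides t. Since q divides f, q divides gcd(f, t). Then q * x divides gcd(f, t) * x.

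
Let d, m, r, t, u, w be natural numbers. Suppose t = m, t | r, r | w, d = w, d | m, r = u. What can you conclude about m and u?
m = u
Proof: Because t = m and t | r, m | r. Since d = w and d | m, w | m. r | w, so r | m. Since m | r, m = r. r = u, so m = u.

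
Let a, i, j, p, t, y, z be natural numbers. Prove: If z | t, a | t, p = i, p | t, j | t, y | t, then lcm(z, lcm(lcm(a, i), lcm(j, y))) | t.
Because p = i and p | t, i | t. Since a | t, lcm(a, i) | t. j | t and y | t, therefore lcm(j, y) | t. Since lcm(a, i) | t, lcm(lcm(a, i), lcm(j, y)) | t. Because z | t, lcm(z, lcm(lcm(a, i), lcm(j, y))) | t.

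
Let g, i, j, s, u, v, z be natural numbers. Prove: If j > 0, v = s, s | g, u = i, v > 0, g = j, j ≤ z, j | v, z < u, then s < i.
Since j | v and v > 0, j ≤ v. Since v = s, j ≤ s. Because g = j and s | g, s | j. Since j > 0, s ≤ j. Since j ≤ s, j = s. Since j ≤ z and z < u, j < u. Because j = s, s < u. u = i, so s < i.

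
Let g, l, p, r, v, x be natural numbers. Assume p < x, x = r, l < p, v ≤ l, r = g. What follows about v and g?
v < g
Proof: Because x = r and r = g, x = g. l < p and p < x, therefore l < x. v ≤ l, so v < x. x = g, so v < g.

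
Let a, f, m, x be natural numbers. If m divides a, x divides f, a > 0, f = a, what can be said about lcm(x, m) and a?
lcm(x, m) ≤ a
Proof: f = a and x divides f, therefore x divides a. Since m divides a, lcm(x, m) divides a. a > 0, so lcm(x, m) ≤ a.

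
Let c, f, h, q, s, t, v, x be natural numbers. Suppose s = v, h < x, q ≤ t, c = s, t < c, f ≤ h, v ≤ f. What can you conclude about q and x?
q < x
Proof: c = s and s = v, thus c = v. q ≤ t and t < c, so q < c. Since c = v, q < v. v ≤ f, so q < f. Since f ≤ h and h < x, f < x. q < f, so q < x.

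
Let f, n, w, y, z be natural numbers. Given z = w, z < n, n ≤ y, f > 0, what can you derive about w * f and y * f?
w * f < y * f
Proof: z = w and z < n, therefore w < n. n ≤ y, so w < y. Because f > 0, w * f < y * f.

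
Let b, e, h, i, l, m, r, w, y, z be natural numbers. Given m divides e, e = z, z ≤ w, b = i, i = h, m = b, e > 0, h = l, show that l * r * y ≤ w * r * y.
i = h and h = l, so i = l. From m = b and m divides e, b divides e. Since b = i, i divides e. From e > 0, i ≤ e. Since e = z, i ≤ z. z ≤ w, so i ≤ w. Since i = l, l ≤ w. By multiplying by a non-negative, l * r ≤ w * r. By multiplying by a non-negative, l * r * y ≤ w * r * y.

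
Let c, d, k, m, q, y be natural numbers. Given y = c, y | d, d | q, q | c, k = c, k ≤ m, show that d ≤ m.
y = c and y | d, so c | d. Because d | q and q | c, d | c. c | d, so c = d. k = c and k ≤ m, hence c ≤ m. Since c = d, d ≤ m.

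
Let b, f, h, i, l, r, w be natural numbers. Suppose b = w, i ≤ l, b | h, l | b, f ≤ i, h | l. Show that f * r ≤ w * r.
Since b | h and h | l, b | l. Since l | b, l = b. Since b = w, l = w. From f ≤ i and i ≤ l, f ≤ l. l = w, so f ≤ w. Then f * r ≤ w * r.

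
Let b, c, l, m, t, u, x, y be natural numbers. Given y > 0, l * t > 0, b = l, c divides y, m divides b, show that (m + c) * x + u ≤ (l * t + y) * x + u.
b = l and m divides b, therefore m divides l. Then m divides l * t. l * t > 0, so m ≤ l * t. c divides y and y > 0, so c ≤ y. Because m ≤ l * t, m + c ≤ l * t + y. By multiplying by a non-negative, (m + c) * x ≤ (l * t + y) * x. Then (m + c) * x + u ≤ (l * t + y) * x + u.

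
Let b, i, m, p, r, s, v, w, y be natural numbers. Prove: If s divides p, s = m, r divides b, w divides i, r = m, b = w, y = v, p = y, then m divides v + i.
p = y and s divides p, therefore s divides y. s = m, so m divides y. y = v, so m divides v. Since r = m and r divides b, m divides b. Since b = w, m divides w. w divides i, so m divides i. m divides v, so m divides v + i.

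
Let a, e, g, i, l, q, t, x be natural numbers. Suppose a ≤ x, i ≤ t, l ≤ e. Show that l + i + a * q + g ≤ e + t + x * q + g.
From l ≤ e and i ≤ t, l + i ≤ e + t. a ≤ x. By multiplying by a non-negative, a * q ≤ x * q. l + i ≤ e + t, so l + i + a * q ≤ e + t + x * q. Then l + i + a * q + g ≤ e + t + x * q + g.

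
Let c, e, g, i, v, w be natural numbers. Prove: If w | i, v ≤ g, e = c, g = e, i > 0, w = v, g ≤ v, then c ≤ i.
v ≤ g and g ≤ v, thus v = g. Since g = e, v = e. e = c, so v = c. From w = v and w | i, v | i. i > 0, so v ≤ i. Since v = c, c ≤ i.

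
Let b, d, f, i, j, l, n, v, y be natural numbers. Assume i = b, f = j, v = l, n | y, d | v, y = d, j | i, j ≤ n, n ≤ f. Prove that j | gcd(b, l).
i = b and j | i, therefore j | b. f = j and n ≤ f, thus n ≤ j. Since j ≤ n, n = j. y = d and n | y, so n | d. v = l and d | v, therefore d | l. Since n | d, n | l. Since n = j, j | l. j | b, so j | gcd(b, l).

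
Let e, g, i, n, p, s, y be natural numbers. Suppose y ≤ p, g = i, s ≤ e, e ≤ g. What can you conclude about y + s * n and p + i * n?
y + s * n ≤ p + i * n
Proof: From s ≤ e and e ≤ g, s ≤ g. Since g = i, s ≤ i. By multiplying by a non-negative, s * n ≤ i * n. y ≤ p, so y + s * n ≤ p + i * n.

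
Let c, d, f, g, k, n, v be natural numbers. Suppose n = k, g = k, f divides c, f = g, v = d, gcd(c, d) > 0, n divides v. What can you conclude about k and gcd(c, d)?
k ≤ gcd(c, d)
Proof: f = g and g = k, so f = k. f divides c, so k divides c. Since n = k and n divides v, k divides v. Since v = d, k divides d. k divides c, so k divides gcd(c, d). Because gcd(c, d) > 0, k ≤ gcd(c, d).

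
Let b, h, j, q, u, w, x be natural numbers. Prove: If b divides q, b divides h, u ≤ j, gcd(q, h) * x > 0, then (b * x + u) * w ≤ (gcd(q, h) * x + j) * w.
b divides q and b divides h, therefore b divides gcd(q, h). Then b * x divides gcd(q, h) * x. Since gcd(q, h) * x > 0, b * x ≤ gcd(q, h) * x. u ≤ j, so b * x + u ≤ gcd(q, h) * x + j. By multiplying by a non-negative, (b * x + u) * w ≤ (gcd(q, h) * x + j) * w.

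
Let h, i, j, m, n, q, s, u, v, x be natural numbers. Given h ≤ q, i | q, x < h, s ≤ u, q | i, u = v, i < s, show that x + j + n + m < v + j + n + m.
From q | i and i | q, q = i. h ≤ q, so h ≤ i. Since i < s and s ≤ u, i < u. Because u = v, i < v. Since h ≤ i, h < v. Since x < h, x < v. Then x + j < v + j. Then x + j + n < v + j + n. Then x + j + n + m < v + j + n + m.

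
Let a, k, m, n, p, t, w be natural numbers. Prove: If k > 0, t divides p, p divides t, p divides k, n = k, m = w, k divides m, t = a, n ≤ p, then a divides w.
n = k and n ≤ p, so k ≤ p. p divides k and k > 0, therefore p ≤ k. k ≤ p, so k = p. From p divides t and t divides p, p = t. k = p, so k = t. Because t = a, k = a. m = w and k divides m, hence k divides w. k = a, so a divides w.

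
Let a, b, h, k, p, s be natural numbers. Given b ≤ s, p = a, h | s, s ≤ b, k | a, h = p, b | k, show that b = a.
b | k and k | a, hence b | a. Since h = p and p = a, h = a. Because s ≤ b and b ≤ s, s = b. Since h | s, h | b. h = a, so a | b. From b | a, b = a.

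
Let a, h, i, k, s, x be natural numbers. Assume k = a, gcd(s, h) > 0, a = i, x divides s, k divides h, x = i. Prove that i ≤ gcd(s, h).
x = i and x divides s, therefore i divides s. Since k = a and a = i, k = i. k divides h, so i divides h. i divides s, so i divides gcd(s, h). Since gcd(s, h) > 0, i ≤ gcd(s, h).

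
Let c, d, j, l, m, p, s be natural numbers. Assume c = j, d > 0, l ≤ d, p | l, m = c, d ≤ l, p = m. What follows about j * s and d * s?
j * s ≤ d * s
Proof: p = m and m = c, so p = c. Since c = j, p = j. From l ≤ d and d ≤ l, l = d. p | l, so p | d. Because d > 0, p ≤ d. p = j, so j ≤ d. Then j * s ≤ d * s.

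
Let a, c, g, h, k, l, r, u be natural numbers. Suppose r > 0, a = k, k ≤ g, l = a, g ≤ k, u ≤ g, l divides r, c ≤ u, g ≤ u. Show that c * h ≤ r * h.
k ≤ g and g ≤ k, so k = g. g ≤ u and u ≤ g, hence g = u. Since k = g, k = u. a = k, so a = u. Since l = a and l divides r, a divides r. a = u, so u divides r. r > 0, so u ≤ r. c ≤ u, so c ≤ r. By multiplying by a non-negative, c * h ≤ r * h.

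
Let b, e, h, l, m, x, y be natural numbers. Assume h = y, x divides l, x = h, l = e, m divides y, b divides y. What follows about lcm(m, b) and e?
lcm(m, b) divides e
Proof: m divides y and b divides y, hence lcm(m, b) divides y. Because x = h and h = y, x = y. From x divides l, y divides l. l = e, so y divides e. lcm(m, b) divides y, so lcm(m, b) divides e.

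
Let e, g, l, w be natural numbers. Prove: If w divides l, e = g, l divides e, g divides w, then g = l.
e = g and l divides e, so l divides g. Because g divides w and w divides l, g divides l. Since l divides g, l = g. Then g = l.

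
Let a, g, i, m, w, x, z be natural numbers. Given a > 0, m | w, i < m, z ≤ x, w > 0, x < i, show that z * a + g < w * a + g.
Because z ≤ x and x < i, z < i. Since i < m, z < m. From m | w and w > 0, m ≤ w. z < m, so z < w. Because a > 0, z * a < w * a. Then z * a + g < w * a + g.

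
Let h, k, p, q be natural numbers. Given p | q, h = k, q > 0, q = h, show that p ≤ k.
Because q = h and h = k, q = k. p | q and q > 0, hence p ≤ q. Because q = k, p ≤ k.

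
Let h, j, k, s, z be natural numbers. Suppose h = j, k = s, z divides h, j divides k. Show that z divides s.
Since h = j and z divides h, z divides j. k = s and j divides k, therefore j divides s. Since z divides j, z divides s.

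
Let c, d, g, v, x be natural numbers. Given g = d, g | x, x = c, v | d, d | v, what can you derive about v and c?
v | c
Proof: d | v and v | d, thus d = v. g = d, so g = v. x = c and g | x, therefore g | c. From g = v, v | c.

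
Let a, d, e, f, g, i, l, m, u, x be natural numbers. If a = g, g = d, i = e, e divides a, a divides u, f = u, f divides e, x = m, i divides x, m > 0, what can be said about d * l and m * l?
d * l ≤ m * l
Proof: Since a = g and g = d, a = d. f = u and f divides e, therefore u divides e. a divides u, so a divides e. e divides a, so e = a. Since i = e, i = a. x = m and i divides x, hence i divides m. i = a, so a divides m. m > 0, so a ≤ m. Since a = d, d ≤ m. By multiplying by a non-negative, d * l ≤ m * l.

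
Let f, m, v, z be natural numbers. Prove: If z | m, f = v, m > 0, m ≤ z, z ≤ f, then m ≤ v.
z | m and m > 0, therefore z ≤ m. Since m ≤ z, z = m. Because f = v and z ≤ f, z ≤ v. Since z = m, m ≤ v.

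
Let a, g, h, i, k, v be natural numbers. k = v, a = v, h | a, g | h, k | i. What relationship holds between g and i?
g | i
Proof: g | h and h | a, thus g | a. Since a = v, g | v. k = v and k | i, therefore v | i. g | v, so g | i.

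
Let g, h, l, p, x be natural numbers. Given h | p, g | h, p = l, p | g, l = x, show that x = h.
Since p | g and g | h, p | h. Since h | p, h = p. Since p = l, h = l. l = x, so h = x. Then x = h.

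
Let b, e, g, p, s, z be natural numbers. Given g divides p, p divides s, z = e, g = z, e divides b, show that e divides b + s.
Because g = z and z = e, g = e. Since g divides p, e divides p. From p divides s, e divides s. Since e divides b, e divides b + s.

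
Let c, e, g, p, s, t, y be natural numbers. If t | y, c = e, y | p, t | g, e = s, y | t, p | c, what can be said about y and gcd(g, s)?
y | gcd(g, s)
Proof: From t | y and y | t, t = y. Since t | g, y | g. c = e and e = s, therefore c = s. y | p and p | c, thus y | c. Since c = s, y | s. Since y | g, y | gcd(g, s).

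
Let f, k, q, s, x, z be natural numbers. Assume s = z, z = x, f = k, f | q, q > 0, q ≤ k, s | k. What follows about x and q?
x | q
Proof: Since s = z and z = x, s = x. Since f = k and f | q, k | q. Since q > 0, k ≤ q. Because q ≤ k, k = q. s | k, so s | q. Since s = x, x | q.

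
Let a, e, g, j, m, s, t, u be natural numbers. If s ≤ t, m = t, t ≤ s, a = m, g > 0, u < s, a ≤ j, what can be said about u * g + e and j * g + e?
u * g + e < j * g + e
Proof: s ≤ t and t ≤ s, so s = t. Since u < s, u < t. a = m and m = t, thus a = t. a ≤ j, so t ≤ j. u < t, so u < j. Since g > 0, by multiplying by a positive, u * g < j * g. Then u * g + e < j * g + e.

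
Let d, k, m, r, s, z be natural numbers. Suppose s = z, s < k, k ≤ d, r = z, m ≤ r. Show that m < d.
r = z and m ≤ r, therefore m ≤ z. Because s = z and s < k, z < k. m ≤ z, so m < k. Since k ≤ d, m < d.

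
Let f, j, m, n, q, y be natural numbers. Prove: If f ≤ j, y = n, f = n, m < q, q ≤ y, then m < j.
y = n and q ≤ y, hence q ≤ n. Because f = n and f ≤ j, n ≤ j. Since q ≤ n, q ≤ j. Since m < q, m < j.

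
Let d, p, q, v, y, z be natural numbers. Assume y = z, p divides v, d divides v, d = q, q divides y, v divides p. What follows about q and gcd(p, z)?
q divides gcd(p, z)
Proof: Because v divides p and p divides v, v = p. d = q and d divides v, therefore q divides v. Since v = p, q divides p. From y = z and q divides y, q divides z. From q divides p, q divides gcd(p, z).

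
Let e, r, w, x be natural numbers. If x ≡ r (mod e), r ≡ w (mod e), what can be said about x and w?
x ≡ w (mod e)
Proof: x ≡ r (mod e) and r ≡ w (mod e). By transitivity, x ≡ w (mod e).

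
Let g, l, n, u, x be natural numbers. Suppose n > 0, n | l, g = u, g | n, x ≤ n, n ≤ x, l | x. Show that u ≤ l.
x ≤ n and n ≤ x, thus x = n. Since l | x, l | n. Because n | l, n = l. g = u and g | n, hence u | n. n > 0, so u ≤ n. Since n = l, u ≤ l.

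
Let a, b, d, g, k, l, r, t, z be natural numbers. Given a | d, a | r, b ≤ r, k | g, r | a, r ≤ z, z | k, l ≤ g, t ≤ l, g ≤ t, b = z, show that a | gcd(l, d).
Because g ≤ t and t ≤ l, g ≤ l. l ≤ g, so g = l. b = z and b ≤ r, hence z ≤ r. r ≤ z, so z = r. Because r | a and a | r, r = a. z = r, so z = a. z | k and k | g, thus z | g. Since z = a, a | g. Since g = l, a | l. a | d, so a | gcd(l, d).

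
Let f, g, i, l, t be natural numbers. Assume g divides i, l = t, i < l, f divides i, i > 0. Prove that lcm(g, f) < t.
Because g divides i and f divides i, lcm(g, f) divides i. From i > 0, lcm(g, f) ≤ i. l = t and i < l, thus i < t. lcm(g, f) ≤ i, so lcm(g, f) < t.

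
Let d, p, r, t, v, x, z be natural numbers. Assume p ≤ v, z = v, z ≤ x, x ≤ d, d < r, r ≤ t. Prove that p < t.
z ≤ x and x ≤ d, so z ≤ d. Because d < r and r ≤ t, d < t. z ≤ d, so z < t. Since z = v, v < t. Since p ≤ v, p < t.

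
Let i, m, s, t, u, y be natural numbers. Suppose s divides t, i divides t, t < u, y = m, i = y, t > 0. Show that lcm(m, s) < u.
Because i = y and y = m, i = m. i divides t, so m divides t. Since s divides t, lcm(m, s) divides t. Since t > 0, lcm(m, s) ≤ t. Since t < u, lcm(m, s) < u.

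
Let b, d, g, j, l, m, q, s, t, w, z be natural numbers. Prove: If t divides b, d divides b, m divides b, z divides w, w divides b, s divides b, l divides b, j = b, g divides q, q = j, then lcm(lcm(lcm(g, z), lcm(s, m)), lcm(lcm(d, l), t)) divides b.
Because q = j and g divides q, g divides j. Since j = b, g divides b. z divides w and w divides b, therefore z divides b. Since g divides b, lcm(g, z) divides b. s divides b and m divides b, so lcm(s, m) divides b. Since lcm(g, z) divides b, lcm(lcm(g, z), lcm(s, m)) divides b. d divides b and l divides b, hence lcm(d, l) divides b. t divides b, so lcm(lcm(d, l), t) divides b. Because lcm(lcm(g, z), lcm(s, m)) divides b, lcm(lcm(lcm(g, z), lcm(s, m)), lcm(lcm(d, l), t)) divides b.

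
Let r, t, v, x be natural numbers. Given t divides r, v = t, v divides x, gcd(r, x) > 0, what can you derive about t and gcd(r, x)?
t ≤ gcd(r, x)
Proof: Because v = t and v divides x, t divides x. Since t divides r, t divides gcd(r, x). Since gcd(r, x) > 0, t ≤ gcd(r, x).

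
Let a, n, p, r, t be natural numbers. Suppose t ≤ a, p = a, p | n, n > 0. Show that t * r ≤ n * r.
p = a and p | n, therefore a | n. n > 0, so a ≤ n. Since t ≤ a, t ≤ n. Then t * r ≤ n * r.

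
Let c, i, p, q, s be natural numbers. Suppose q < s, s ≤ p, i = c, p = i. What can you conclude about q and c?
q < c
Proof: p = i and i = c, so p = c. q < s and s ≤ p, so q < p. p = c, so q < c.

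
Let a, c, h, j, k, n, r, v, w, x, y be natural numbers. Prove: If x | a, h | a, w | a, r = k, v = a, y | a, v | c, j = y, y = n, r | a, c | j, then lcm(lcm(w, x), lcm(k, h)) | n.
Since v | c and c | j, v | j. j = y, so v | y. From v = a, a | y. y | a, so a = y. Since y = n, a = n. w | a and x | a, thus lcm(w, x) | a. Since r = k and r | a, k | a. Since h | a, lcm(k, h) | a. Since lcm(w, x) | a, lcm(lcm(w, x), lcm(k, h)) | a. Since a = n, lcm(lcm(w, x), lcm(k, h)) | n.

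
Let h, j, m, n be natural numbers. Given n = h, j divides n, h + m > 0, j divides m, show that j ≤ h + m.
n = h and j divides n, therefore j divides h. j divides m, so j divides h + m. h + m > 0, so j ≤ h + m.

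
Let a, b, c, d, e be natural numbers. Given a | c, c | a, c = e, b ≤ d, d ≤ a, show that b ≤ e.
Because a | c and c | a, a = c. c = e, so a = e. Since b ≤ d and d ≤ a, b ≤ a. a = e, so b ≤ e.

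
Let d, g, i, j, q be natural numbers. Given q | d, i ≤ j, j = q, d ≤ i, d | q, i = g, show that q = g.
d | q and q | d, therefore d = q. From d ≤ i, q ≤ i. j = q and i ≤ j, therefore i ≤ q. q ≤ i, so q = i. i = g, so q = g.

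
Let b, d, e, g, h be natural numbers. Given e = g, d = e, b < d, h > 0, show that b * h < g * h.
d = e and e = g, hence d = g. Since b < d, b < g. Using h > 0 and multiplying by a positive, b * h < g * h.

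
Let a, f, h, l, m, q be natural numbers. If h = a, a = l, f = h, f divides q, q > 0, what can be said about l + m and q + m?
l + m ≤ q + m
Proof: Because h = a and a = l, h = l. From f = h and f divides q, h divides q. h = l, so l divides q. Since q > 0, l ≤ q. Then l + m ≤ q + m.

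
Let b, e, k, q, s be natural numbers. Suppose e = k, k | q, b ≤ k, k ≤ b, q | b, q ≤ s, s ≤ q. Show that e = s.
b ≤ k and k ≤ b, therefore b = k. q | b, so q | k. k | q, so k = q. Since e = k, e = q. q ≤ s and s ≤ q, thus q = s. Since e = q, e = s.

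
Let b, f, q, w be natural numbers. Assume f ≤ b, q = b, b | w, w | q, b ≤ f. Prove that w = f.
q = b and w | q, therefore w | b. b | w, so w = b. b ≤ f and f ≤ b, hence b = f. w = b, so w = f.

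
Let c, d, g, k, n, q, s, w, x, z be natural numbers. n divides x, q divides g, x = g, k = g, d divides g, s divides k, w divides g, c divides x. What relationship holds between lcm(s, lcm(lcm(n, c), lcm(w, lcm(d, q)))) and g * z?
lcm(s, lcm(lcm(n, c), lcm(w, lcm(d, q)))) divides g * z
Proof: k = g and s divides k, so s divides g. From n divides x and c divides x, lcm(n, c) divides x. x = g, so lcm(n, c) divides g. d divides g and q divides g, hence lcm(d, q) divides g. Since w divides g, lcm(w, lcm(d, q)) divides g. Since lcm(n, c) divides g, lcm(lcm(n, c), lcm(w, lcm(d, q))) divides g. Since s divides g, lcm(s, lcm(lcm(n, c), lcm(w, lcm(d, q)))) divides g. Then lcm(s, lcm(lcm(n, c), lcm(w, lcm(d, q)))) divides g * z.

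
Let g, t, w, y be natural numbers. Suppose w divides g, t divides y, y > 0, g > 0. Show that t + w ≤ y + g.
t divides y and y > 0, hence t ≤ y. w divides g and g > 0, therefore w ≤ g. Because t ≤ y, t + w ≤ y + g.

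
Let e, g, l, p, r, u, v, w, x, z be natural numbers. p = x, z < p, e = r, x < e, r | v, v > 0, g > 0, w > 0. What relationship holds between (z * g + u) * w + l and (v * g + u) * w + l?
(z * g + u) * w + l < (v * g + u) * w + l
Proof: From p = x and z < p, z < x. From e = r and x < e, x < r. z < x, so z < r. r | v and v > 0, thus r ≤ v. z < r, so z < v. Since g > 0, z * g < v * g. Then z * g + u < v * g + u. Since w > 0, (z * g + u) * w < (v * g + u) * w. Then (z * g + u) * w + l < (v * g + u) * w + l.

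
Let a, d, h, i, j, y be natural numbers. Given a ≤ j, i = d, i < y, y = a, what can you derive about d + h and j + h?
d + h < j + h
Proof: y = a and i < y, thus i < a. a ≤ j, so i < j. Since i = d, d < j. Then d + h < j + h.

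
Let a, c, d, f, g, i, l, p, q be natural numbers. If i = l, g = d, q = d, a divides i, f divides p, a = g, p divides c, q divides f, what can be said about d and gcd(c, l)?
d divides gcd(c, l)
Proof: q divides f and f divides p, so q divides p. From p divides c, q divides c. q = d, so d divides c. a = g and g = d, thus a = d. a divides i, so d divides i. i = l, so d divides l. Since d divides c, d divides gcd(c, l).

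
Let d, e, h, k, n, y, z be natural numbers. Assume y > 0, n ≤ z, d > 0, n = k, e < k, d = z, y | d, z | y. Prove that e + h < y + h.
Since z | y and y > 0, z ≤ y. y | d and d > 0, therefore y ≤ d. From d = z, y ≤ z. Since z ≤ y, z = y. n = k and n ≤ z, so k ≤ z. e < k, so e < z. Since z = y, e < y. Then e + h < y + h.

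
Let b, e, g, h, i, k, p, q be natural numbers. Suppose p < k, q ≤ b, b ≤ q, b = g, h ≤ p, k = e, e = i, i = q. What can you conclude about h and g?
h < g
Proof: From q ≤ b and b ≤ q, q = b. k = e and e = i, so k = i. Because i = q, k = q. p < k, so p < q. h ≤ p, so h < q. q = b, so h < b. Since b = g, h < g.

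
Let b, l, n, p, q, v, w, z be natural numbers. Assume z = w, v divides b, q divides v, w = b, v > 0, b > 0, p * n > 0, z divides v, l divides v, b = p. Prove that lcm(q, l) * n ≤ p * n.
From v divides b and b > 0, v ≤ b. From z = w and w = b, z = b. Since z divides v, b divides v. Because v > 0, b ≤ v. v ≤ b, so v = b. Because b = p, v = p. From q divides v and l divides v, lcm(q, l) divides v. v = p, so lcm(q, l) divides p. Then lcm(q, l) * n divides p * n. p * n > 0, so lcm(q, l) * n ≤ p * n.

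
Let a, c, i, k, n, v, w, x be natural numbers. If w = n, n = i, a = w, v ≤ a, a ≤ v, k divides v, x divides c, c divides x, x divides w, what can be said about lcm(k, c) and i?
lcm(k, c) divides i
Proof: w = n and n = i, therefore w = i. Because v ≤ a and a ≤ v, v = a. Since k divides v, k divides a. a = w, so k divides w. From x divides c and c divides x, x = c. Since x divides w, c divides w. k divides w, so lcm(k, c) divides w. Because w = i, lcm(k, c) divides i.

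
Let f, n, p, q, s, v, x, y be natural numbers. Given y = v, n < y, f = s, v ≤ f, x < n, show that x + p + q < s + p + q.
y = v and n < y, therefore n < v. f = s and v ≤ f, so v ≤ s. n < v, so n < s. x < n, so x < s. Then x + p < s + p. Then x + p + q < s + p + q.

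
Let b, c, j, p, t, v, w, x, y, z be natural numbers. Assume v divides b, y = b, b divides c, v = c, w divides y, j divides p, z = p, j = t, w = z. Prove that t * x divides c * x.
j = t and j divides p, therefore t divides p. v = c and v divides b, hence c divides b. b divides c, so b = c. w = z and z = p, thus w = p. From y = b and w divides y, w divides b. From w = p, p divides b. Since b = c, p divides c. Since t divides p, t divides c. Then t * x divides c * x.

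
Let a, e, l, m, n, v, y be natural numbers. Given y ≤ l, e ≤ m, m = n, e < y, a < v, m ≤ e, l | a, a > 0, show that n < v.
Because e ≤ m and m ≤ e, e = m. m = n, so e = n. Because e < y, n < y. Since y ≤ l, n < l. From l | a and a > 0, l ≤ a. a < v, so l < v. n < l, so n < v.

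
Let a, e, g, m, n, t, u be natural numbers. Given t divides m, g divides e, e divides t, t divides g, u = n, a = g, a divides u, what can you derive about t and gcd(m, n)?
t divides gcd(m, n)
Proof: g divides e and e divides t, so g divides t. Since t divides g, g = t. Because a = g and a divides u, g divides u. Since u = n, g divides n. Since g = t, t divides n. Since t divides m, t divides gcd(m, n).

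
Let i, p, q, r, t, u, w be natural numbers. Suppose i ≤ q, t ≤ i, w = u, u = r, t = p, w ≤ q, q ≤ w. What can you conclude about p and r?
p ≤ r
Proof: t = p and t ≤ i, hence p ≤ i. w = u and u = r, therefore w = r. q ≤ w and w ≤ q, therefore q = w. Since i ≤ q, i ≤ w. Since w = r, i ≤ r. Since p ≤ i, p ≤ r.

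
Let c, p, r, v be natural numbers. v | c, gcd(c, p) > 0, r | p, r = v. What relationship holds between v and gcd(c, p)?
v ≤ gcd(c, p)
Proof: Because r = v and r | p, v | p. Since v | c, v | gcd(c, p). gcd(c, p) > 0, so v ≤ gcd(c, p).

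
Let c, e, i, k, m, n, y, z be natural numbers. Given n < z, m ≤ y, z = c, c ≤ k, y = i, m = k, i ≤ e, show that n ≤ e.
Since z = c and n < z, n < c. c ≤ k, so n < k. m = k and m ≤ y, therefore k ≤ y. y = i, so k ≤ i. Since i ≤ e, k ≤ e. Since n < k, n < e. Then n ≤ e.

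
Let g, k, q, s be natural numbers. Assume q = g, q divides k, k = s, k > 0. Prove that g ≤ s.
Since q = g and q divides k, g divides k. Since k > 0, g ≤ k. Since k = s, g ≤ s.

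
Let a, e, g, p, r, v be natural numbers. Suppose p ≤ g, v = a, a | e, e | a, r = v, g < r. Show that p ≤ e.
a | e and e | a, therefore a = e. Since v = a, v = e. Since r = v and g < r, g < v. v = e, so g < e. From p ≤ g, p < e. Then p ≤ e.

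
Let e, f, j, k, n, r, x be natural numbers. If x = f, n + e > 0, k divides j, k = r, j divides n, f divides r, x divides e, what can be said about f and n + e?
f ≤ n + e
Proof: k divides j and j divides n, therefore k divides n. k = r, so r divides n. Since f divides r, f divides n. Because x = f and x divides e, f divides e. Since f divides n, f divides n + e. Since n + e > 0, f ≤ n + e.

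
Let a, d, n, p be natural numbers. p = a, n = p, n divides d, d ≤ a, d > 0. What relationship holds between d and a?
d = a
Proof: n = p and n divides d, so p divides d. From d > 0, p ≤ d. p = a, so a ≤ d. d ≤ a, so d = a.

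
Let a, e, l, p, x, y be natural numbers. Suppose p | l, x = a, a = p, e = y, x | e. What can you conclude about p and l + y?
p | l + y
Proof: Because x = a and a = p, x = p. e = y and x | e, hence x | y. x = p, so p | y. Since p | l, p | l + y.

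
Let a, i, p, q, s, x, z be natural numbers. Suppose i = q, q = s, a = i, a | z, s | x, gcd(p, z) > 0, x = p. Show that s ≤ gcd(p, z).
x = p and s | x, so s | p. Because i = q and q = s, i = s. a = i and a | z, hence i | z. i = s, so s | z. s | p, so s | gcd(p, z). From gcd(p, z) > 0, s ≤ gcd(p, z).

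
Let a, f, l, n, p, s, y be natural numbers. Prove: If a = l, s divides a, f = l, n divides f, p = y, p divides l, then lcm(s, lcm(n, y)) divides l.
a = l and s divides a, so s divides l. Since f = l and n divides f, n divides l. p = y and p divides l, hence y divides l. Since n divides l, lcm(n, y) divides l. Since s divides l, lcm(s, lcm(n, y)) divides l.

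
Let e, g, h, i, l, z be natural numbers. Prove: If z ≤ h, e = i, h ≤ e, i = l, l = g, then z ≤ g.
Since i = l and l = g, i = g. z ≤ h and h ≤ e, hence z ≤ e. Since e = i, z ≤ i. i = g, so z ≤ g.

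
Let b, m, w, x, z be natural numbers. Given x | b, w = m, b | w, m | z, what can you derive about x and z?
x | z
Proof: Since w = m and b | w, b | m. Since x | b, x | m. m | z, so x | z.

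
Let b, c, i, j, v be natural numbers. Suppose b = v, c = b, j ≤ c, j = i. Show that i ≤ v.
Since c = b and b = v, c = v. From j ≤ c, j ≤ v. j = i, so i ≤ v.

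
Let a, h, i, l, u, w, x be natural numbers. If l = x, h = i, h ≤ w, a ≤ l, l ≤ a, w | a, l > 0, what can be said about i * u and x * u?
i * u ≤ x * u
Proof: Since a ≤ l and l ≤ a, a = l. Since w | a, w | l. l > 0, so w ≤ l. Since h ≤ w, h ≤ l. Since h = i, i ≤ l. l = x, so i ≤ x. Then i * u ≤ x * u.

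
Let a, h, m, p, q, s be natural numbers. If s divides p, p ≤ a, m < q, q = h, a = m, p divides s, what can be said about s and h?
s < h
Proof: Since p divides s and s divides p, p = s. Since p ≤ a, s ≤ a. a = m, so s ≤ m. q = h and m < q, thus m < h. s ≤ m, so s < h.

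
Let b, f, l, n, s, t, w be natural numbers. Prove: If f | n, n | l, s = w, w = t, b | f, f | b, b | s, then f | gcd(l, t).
From f | n and n | l, f | l. Because s = w and w = t, s = t. Because b | f and f | b, b = f. Because b | s, f | s. From s = t, f | t. f | l, so f | gcd(l, t).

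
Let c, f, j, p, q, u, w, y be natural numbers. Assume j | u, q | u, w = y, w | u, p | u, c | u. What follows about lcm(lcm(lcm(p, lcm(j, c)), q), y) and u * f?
lcm(lcm(lcm(p, lcm(j, c)), q), y) | u * f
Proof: Because j | u and c | u, lcm(j, c) | u. Since p | u, lcm(p, lcm(j, c)) | u. Since q | u, lcm(lcm(p, lcm(j, c)), q) | u. w = y and w | u, thus y | u. lcm(lcm(p, lcm(j, c)), q) | u, so lcm(lcm(lcm(p, lcm(j, c)), q), y) | u. Then lcm(lcm(lcm(p, lcm(j, c)), q), y) | u * f.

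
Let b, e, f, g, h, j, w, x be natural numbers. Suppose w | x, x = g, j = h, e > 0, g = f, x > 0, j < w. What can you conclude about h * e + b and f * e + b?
h * e + b < f * e + b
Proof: Because x = g and g = f, x = f. j = h and j < w, thus h < w. w | x and x > 0, thus w ≤ x. h < w, so h < x. x = f, so h < f. Since e > 0, h * e < f * e. Then h * e + b < f * e + b.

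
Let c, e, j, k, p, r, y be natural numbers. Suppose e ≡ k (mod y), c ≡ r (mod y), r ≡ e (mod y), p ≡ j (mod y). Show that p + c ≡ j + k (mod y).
c ≡ r (mod y) and r ≡ e (mod y), so c ≡ e (mod y). From e ≡ k (mod y), c ≡ k (mod y). Since p ≡ j (mod y), p + c ≡ j + k (mod y).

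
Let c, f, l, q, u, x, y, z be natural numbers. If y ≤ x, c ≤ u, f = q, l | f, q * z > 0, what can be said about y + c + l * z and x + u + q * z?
y + c + l * z ≤ x + u + q * z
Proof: y ≤ x and c ≤ u, therefore y + c ≤ x + u. f = q and l | f, hence l | q. Then l * z | q * z. Since q * z > 0, l * z ≤ q * z. Since y + c ≤ x + u, y + c + l * z ≤ x + u + q * z.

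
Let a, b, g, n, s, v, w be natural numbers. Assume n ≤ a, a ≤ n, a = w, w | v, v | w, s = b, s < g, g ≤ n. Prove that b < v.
n ≤ a and a ≤ n, hence n = a. a = w, so n = w. From w | v and v | w, w = v. Since n = w, n = v. s = b and s < g, so b < g. Since g ≤ n, b < n. n = v, so b < v.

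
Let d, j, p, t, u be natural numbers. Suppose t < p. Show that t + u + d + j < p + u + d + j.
Because t < p, t + u < p + u. Then t + u + d < p + u + d. Then t + u + d + j < p + u + d + j.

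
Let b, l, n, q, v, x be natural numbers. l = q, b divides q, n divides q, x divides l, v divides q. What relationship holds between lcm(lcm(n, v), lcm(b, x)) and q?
lcm(lcm(n, v), lcm(b, x)) divides q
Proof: Since n divides q and v divides q, lcm(n, v) divides q. l = q and x divides l, thus x divides q. Since b divides q, lcm(b, x) divides q. Since lcm(n, v) divides q, lcm(lcm(n, v), lcm(b, x)) divides q.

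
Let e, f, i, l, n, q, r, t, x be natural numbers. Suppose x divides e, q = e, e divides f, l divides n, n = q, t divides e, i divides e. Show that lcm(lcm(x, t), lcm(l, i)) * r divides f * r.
x divides e and t divides e, hence lcm(x, t) divides e. Because n = q and q = e, n = e. Since l divides n, l divides e. Since i divides e, lcm(l, i) divides e. Since lcm(x, t) divides e, lcm(lcm(x, t), lcm(l, i)) divides e. e divides f, so lcm(lcm(x, t), lcm(l, i)) divides f. Then lcm(lcm(x, t), lcm(l, i)) * r divides f * r.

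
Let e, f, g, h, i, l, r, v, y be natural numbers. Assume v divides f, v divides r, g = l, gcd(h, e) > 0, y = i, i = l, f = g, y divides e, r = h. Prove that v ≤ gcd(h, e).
From r = h and v divides r, v divides h. From f = g and g = l, f = l. Since v divides f, v divides l. y = i and y divides e, hence i divides e. Since i = l, l divides e. Because v divides l, v divides e. Since v divides h, v divides gcd(h, e). Since gcd(h, e) > 0, v ≤ gcd(h, e).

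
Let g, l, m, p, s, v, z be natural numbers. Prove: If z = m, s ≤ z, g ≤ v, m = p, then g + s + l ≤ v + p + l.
z = m and m = p, therefore z = p. Since s ≤ z, s ≤ p. Then s + l ≤ p + l. Since g ≤ v, g + s + l ≤ v + p + l.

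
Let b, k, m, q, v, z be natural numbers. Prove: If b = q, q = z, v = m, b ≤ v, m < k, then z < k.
Since b = q and q = z, b = z. Because v = m and b ≤ v, b ≤ m. From m < k, b < k. b = z, so z < k.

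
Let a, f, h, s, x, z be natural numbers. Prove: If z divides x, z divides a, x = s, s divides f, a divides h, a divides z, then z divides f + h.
x = s and z divides x, hence z divides s. Since s divides f, z divides f. a divides z and z divides a, so a = z. a divides h, so z divides h. z divides f, so z divides f + h.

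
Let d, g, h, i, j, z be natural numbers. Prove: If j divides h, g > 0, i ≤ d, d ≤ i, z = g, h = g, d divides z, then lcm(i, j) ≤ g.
From d ≤ i and i ≤ d, d = i. Because z = g and d divides z, d divides g. Since d = i, i divides g. h = g and j divides h, hence j divides g. i divides g, so lcm(i, j) divides g. Since g > 0, lcm(i, j) ≤ g.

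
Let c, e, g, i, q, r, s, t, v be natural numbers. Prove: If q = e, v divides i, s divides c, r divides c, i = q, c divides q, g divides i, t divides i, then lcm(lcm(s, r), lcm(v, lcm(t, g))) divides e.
s divides c and r divides c, so lcm(s, r) divides c. c divides q, so lcm(s, r) divides q. t divides i and g divides i, so lcm(t, g) divides i. Since v divides i, lcm(v, lcm(t, g)) divides i. Since i = q, lcm(v, lcm(t, g)) divides q. lcm(s, r) divides q, so lcm(lcm(s, r), lcm(v, lcm(t, g))) divides q. q = e, so lcm(lcm(s, r), lcm(v, lcm(t, g))) divides e.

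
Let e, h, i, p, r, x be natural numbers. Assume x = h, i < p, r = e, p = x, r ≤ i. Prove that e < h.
p = x and x = h, therefore p = h. Since r ≤ i and i < p, r < p. Since p = h, r < h. r = e, so e < h.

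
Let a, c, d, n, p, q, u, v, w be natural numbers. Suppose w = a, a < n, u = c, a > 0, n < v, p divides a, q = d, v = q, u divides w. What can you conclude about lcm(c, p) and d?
lcm(c, p) < d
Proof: From w = a and u divides w, u divides a. Since u = c, c divides a. p divides a, so lcm(c, p) divides a. a > 0, so lcm(c, p) ≤ a. v = q and q = d, so v = d. Since a < n and n < v, a < v. Since v = d, a < d. Since lcm(c, p) ≤ a, lcm(c, p) < d.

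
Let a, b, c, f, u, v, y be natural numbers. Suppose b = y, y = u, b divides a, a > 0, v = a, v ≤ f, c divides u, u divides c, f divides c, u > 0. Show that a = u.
b = y and y = u, hence b = u. b divides a, so u divides a. Since a > 0, u ≤ a. From c divides u and u divides c, c = u. f divides c, so f divides u. u > 0, so f ≤ u. v ≤ f, so v ≤ u. Since v = a, a ≤ u. u ≤ a, so u = a. Then a = u.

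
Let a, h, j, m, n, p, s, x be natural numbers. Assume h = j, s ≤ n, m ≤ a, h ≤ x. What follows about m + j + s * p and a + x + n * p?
m + j + s * p ≤ a + x + n * p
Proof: h = j and h ≤ x, therefore j ≤ x. m ≤ a, so m + j ≤ a + x. s ≤ n. By multiplying by a non-negative, s * p ≤ n * p. m + j ≤ a + x, so m + j + s * p ≤ a + x + n * p.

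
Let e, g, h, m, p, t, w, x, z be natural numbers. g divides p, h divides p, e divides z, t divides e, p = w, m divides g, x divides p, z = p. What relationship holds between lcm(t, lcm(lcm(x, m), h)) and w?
lcm(t, lcm(lcm(x, m), h)) divides w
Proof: z = p and e divides z, so e divides p. Since t divides e, t divides p. m divides g and g divides p, so m divides p. x divides p, so lcm(x, m) divides p. Since h divides p, lcm(lcm(x, m), h) divides p. Because t divides p, lcm(t, lcm(lcm(x, m), h)) divides p. Since p = w, lcm(t, lcm(lcm(x, m), h)) divides w.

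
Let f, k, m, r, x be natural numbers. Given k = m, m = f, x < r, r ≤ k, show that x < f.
k = m and m = f, thus k = f. x < r and r ≤ k, hence x < k. Since k = f, x < f.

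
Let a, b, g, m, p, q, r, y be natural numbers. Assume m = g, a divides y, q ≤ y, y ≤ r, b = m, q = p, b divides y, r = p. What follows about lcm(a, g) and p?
lcm(a, g) divides p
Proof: r = p and y ≤ r, thus y ≤ p. From q = p and q ≤ y, p ≤ y. Since y ≤ p, y = p. b = m and b divides y, so m divides y. Since m = g, g divides y. Since a divides y, lcm(a, g) divides y. y = p, so lcm(a, g) divides p.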